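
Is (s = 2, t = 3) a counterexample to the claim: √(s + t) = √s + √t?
Substituting s = 2, t = 3:
LHS = √(2 + 3) = √(5) ≈ 2.236
RHS = √2 + √3 = √(2) + √(3) ≈ 3.146

Since LHS ≠ RHS, this pair disproves the claim.

Answer: Yes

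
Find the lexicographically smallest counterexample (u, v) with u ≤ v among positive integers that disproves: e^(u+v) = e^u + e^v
Substituting (1, 1) into the claim:
LHS = e^(1+1) = e^2 ≈ 7.389
RHS = e^1 + e^1 = 2·e ≈ 5.437

Since LHS ≠ RHS, this pair disproves the claim, and no lexicographically smaller pair (u ≤ v, positive integers) does.

For instance (4, 7) is also a counterexample (LHS = e^11 ≈ 59874.1, RHS = e^4 + e^7 ≈ 1151), but it's lexicographically larger.

Answer: (u, v) = (1, 1)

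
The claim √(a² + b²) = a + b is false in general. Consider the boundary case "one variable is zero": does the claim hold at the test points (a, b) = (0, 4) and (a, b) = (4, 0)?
At (0, 4): LHS = 4, RHS = 4 → equal
At (4, 0): LHS = 4, RHS = 4 → equal

So the claim does hold at both of these boundary points, even though it is not an identity.

Answer: Yes, holds at both test points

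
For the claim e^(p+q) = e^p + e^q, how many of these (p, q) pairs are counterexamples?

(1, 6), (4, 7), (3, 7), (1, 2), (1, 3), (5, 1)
6

Testing each pair:
(1, 6): LHS = e^7 ≈ 1097, RHS = e + e^6 ≈ 406.1 → counterexample
(4, 7): LHS = e^11 ≈ 59874.1, RHS = e^4 + e^7 ≈ 1151 → counterexample
(3, 7): LHS = e^10 ≈ 22026.5, RHS = e^3 + e^7 ≈ 1117 → counterexample
(1, 2): LHS = e^3 ≈ 20.09, RHS = e + e^2 ≈ 10.11 → counterexample
(1, 3): LHS = e^4 ≈ 54.6, RHS = e + e^3 ≈ 22.8 → counterexample
(5, 1): LHS = e^6 ≈ 403.4, RHS = e + e^5 ≈ 151.1 → counterexample

That makes 6 counterexamples.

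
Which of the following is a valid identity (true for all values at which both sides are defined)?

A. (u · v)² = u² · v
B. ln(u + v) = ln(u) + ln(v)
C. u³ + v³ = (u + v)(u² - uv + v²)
A: fails at (2, 7) — LHS = 196, RHS = 28.
B: fails at (3, 5) — LHS = ln(8) ≈ 2.079, RHS = ln(3) + ln(5) ≈ 2.708.
C: holds — e.g. at (2, 3), both sides equal 35.

Answer: C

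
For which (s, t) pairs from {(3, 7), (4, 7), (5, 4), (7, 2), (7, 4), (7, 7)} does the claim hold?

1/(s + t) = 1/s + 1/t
Testing each pair:
(3, 7): LHS = 1/10, RHS = 10/21 → fails
(4, 7): LHS = 1/11, RHS = 11/28 → fails
(5, 4): LHS = 1/9, RHS = 9/20 → fails
(7, 2): LHS = 1/9, RHS = 9/14 → fails
(7, 4): LHS = 1/11, RHS = 11/28 → fails
(7, 7): LHS = 1/14, RHS = 2/7 → fails

No pair satisfies the claim.

Answer: None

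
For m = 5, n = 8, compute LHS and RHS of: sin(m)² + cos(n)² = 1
LHS = sin(5)² + cos(8)² ≈ 0.9407
RHS = 1

LHS ≠ RHS (they differ by about 0.05929), so the equation does not hold here.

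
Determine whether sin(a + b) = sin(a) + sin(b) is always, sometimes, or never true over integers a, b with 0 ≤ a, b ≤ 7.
It holds at (a, b) = (0, 6) (both sides equal sin(6) ≈ -0.2794), but fails at (a, b) = (6, 3) (LHS = sin(9) ≈ 0.4121, RHS = sin(6) + sin(3) ≈ -0.1383).

Answer: Sometimes true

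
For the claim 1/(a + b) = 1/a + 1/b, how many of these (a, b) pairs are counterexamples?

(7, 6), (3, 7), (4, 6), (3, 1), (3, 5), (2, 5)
6

Testing each pair:
(7, 6): LHS = 1/13, RHS = 13/42 → counterexample
(3, 7): LHS = 1/10, RHS = 10/21 → counterexample
(4, 6): LHS = 1/10, RHS = 5/12 → counterexample
(3, 1): LHS = 1/4, RHS = 4/3 → counterexample
(3, 5): LHS = 1/8, RHS = 8/15 → counterexample
(2, 5): LHS = 1/7, RHS = 7/10 → counterexample

That makes 6 counterexamples.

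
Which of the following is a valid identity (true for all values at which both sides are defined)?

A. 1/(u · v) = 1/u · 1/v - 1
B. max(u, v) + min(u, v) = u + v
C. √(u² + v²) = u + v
A: fails at (2, 3) — LHS = 1/6, RHS = -5/6.
B: holds — e.g. at (3, 4), both sides equal 7.
C: fails at (5, 8) — LHS = √(89) ≈ 9.434, RHS = 13.

Answer: B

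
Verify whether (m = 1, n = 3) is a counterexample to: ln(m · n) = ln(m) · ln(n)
Yes

Substituting m = 1, n = 3:
LHS = ln(1 · 3) = ln(3) ≈ 1.099
RHS = ln(1) · ln(3) = 0

Since LHS ≠ RHS, this pair disproves the claim.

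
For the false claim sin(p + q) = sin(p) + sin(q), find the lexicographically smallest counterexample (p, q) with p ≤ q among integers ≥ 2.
(p, q) = (2, 2)

Substituting (2, 2) into the claim:
LHS = sin(2 + 2) = sin(4) ≈ -0.7568
RHS = sin(2) + sin(2) = 2·sin(2) ≈ 1.819

Since LHS ≠ RHS, this pair disproves the claim, and no lexicographically smaller pair (p ≤ q, integers ≥ 2) does.

For instance (4, 7) is also a counterexample (LHS = sin(11) ≈ -1, RHS = sin(4) + sin(7) ≈ -0.09982), but it's lexicographically larger.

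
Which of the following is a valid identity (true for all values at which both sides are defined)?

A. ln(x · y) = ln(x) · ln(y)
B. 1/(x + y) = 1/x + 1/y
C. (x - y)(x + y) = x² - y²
A: fails at (3, 7) — LHS = ln(21) ≈ 3.045, RHS = ln(3)·ln(7) ≈ 2.138.
B: fails at (5, 8) — LHS = 1/13, RHS = 13/40.
C: holds — e.g. at (2, 7), both sides equal -45.

Answer: C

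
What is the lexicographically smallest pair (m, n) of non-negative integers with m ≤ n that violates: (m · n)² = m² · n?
(m, n) = (1, 2)

Substituting (1, 2) into the claim:
LHS = (1 · 2)² = 4
RHS = 1² · 2 = 2

Since LHS ≠ RHS, this pair disproves the claim, and no lexicographically smaller pair (m ≤ n, non-negative integers) does.

For instance (2, 3) is also a counterexample (LHS = 36, RHS = 12), but it's lexicographically larger.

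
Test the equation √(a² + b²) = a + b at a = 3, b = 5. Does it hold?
Substituting a = 3, b = 5:

LHS = √(3² + 5²) = √(34) ≈ 5.831
RHS = 3 + 5 = 8

LHS ≠ RHS, so the equation does not hold at this point.

Answer: Fails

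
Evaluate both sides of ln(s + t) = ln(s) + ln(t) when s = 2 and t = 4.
LHS = ln(2 + 4) = ln(6) ≈ 1.792
RHS = ln(2) + ln(4) ≈ 2.079

LHS ≠ RHS (they differ by about 0.2877), so the equation does not hold here.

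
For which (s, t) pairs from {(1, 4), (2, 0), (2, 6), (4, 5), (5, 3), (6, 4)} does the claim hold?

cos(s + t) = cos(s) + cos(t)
None

Testing each pair:
(1, 4): LHS = cos(5) ≈ 0.2837, RHS = cos(4) + cos(1) ≈ -0.1133 → fails
(2, 0): LHS = cos(2) ≈ -0.4161, RHS = cos(2) + 1 ≈ 0.5839 → fails
(2, 6): LHS = cos(8) ≈ -0.1455, RHS = cos(2) + cos(6) ≈ 0.544 → fails
(4, 5): LHS = cos(9) ≈ -0.9111, RHS = cos(4) + cos(5) ≈ -0.37 → fails
(5, 3): LHS = cos(8) ≈ -0.1455, RHS = cos(3) + cos(5) ≈ -0.7063 → fails
(6, 4): LHS = cos(10) ≈ -0.8391, RHS = cos(4) + cos(6) ≈ 0.3065 → fails

No pair satisfies the claim.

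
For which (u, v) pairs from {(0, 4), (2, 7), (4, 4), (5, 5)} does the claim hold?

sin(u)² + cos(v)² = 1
(4, 4), (5, 5)

Testing each pair:
(0, 4): LHS = cos(4)² ≈ 0.4272, RHS = 1 → fails
(2, 7): LHS = cos(7)² + sin(2)² ≈ 1.395, RHS = 1 → fails
(4, 4): LHS = cos(4)² + sin(4)² = 1, RHS = 1 → holds
(5, 5): LHS = cos(5)² + sin(5)² = 1, RHS = 1 → holds

2 of 4 pairs satisfy the claim.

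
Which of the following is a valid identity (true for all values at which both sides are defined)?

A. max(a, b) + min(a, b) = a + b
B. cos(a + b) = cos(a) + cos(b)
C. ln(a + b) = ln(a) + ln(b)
A: holds — e.g. at (6, 7), both sides equal 13.
B: fails at (1, 5) — LHS = cos(6) ≈ 0.9602, RHS = cos(5) + cos(1) ≈ 0.824.
C: fails at (1, 1) — LHS = ln(2) ≈ 0.6931, RHS = 0.

Answer: A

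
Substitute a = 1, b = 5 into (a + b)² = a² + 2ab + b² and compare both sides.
LHS = (1 + 5)² = 36
RHS = 1² + 2·1·5 + 5² = 36

LHS = RHS: the two sides agree.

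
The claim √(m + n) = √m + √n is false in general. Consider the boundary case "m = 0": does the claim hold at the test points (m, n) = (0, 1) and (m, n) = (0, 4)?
At (0, 1): LHS = 1, RHS = 1 → equal
At (0, 4): LHS = 2, RHS = 2 → equal

So the claim does hold at both of these boundary points, even though it is not an identity.

Answer: Yes, holds at both test points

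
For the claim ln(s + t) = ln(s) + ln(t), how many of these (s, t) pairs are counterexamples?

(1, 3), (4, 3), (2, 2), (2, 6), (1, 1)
Testing each pair:
(1, 3): LHS = ln(4) ≈ 1.386, RHS = ln(3) ≈ 1.099 → counterexample
(4, 3): LHS = ln(7) ≈ 1.946, RHS = ln(3) + ln(4) ≈ 2.485 → counterexample
(2, 2): LHS = ln(4) ≈ 1.386, RHS = 2·ln(2) ≈ 1.386 → satisfies claim
(2, 6): LHS = ln(8) ≈ 2.079, RHS = ln(2) + ln(6) ≈ 2.485 → counterexample
(1, 1): LHS = ln(2) ≈ 0.6931, RHS = 0 → counterexample

That makes 4 counterexamples.

Answer: 4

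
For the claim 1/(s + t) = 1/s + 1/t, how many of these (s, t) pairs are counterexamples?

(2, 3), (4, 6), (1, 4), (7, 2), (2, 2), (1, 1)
Testing each pair:
(2, 3): LHS = 1/5, RHS = 5/6 → counterexample
(4, 6): LHS = 1/10, RHS = 5/12 → counterexample
(1, 4): LHS = 1/5, RHS = 5/4 → counterexample
(7, 2): LHS = 1/9, RHS = 9/14 → counterexample
(2, 2): LHS = 1/4, RHS = 1 → counterexample
(1, 1): LHS = 1/2, RHS = 2 → counterexample

That makes 6 counterexamples.

Answer: 6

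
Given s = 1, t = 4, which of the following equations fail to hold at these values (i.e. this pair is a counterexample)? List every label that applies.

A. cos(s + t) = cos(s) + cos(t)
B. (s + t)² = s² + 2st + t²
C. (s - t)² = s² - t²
Evaluating each claim at the given values:
A. LHS = cos(5) ≈ 0.2837, RHS = cos(4) + cos(1) ≈ -0.1133 → fails here (LHS ≠ RHS)
B. LHS = 25, RHS = 25 → holds here (LHS = RHS)
C. LHS = 9, RHS = -15 → fails here (LHS ≠ RHS)

Answer: A, C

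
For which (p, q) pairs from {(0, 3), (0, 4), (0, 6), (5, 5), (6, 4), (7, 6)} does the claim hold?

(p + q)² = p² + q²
Testing each pair:
(0, 3): LHS = 9, RHS = 9 → holds
(0, 4): LHS = 16, RHS = 16 → holds
(0, 6): LHS = 36, RHS = 36 → holds
(5, 5): LHS = 100, RHS = 50 → fails
(6, 4): LHS = 100, RHS = 52 → fails
(7, 6): LHS = 169, RHS = 85 → fails

3 of 6 pairs satisfy the claim.

Answer: (0, 3), (0, 4), (0, 6)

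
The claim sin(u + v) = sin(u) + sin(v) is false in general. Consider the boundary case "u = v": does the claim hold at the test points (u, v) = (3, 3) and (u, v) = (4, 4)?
No, fails at both test points

At (3, 3): LHS = sin(6) ≈ -0.2794 ≠ RHS = 2·sin(3) ≈ 0.2822
At (4, 4): LHS = sin(8) ≈ 0.9894 ≠ RHS = 2·sin(4) ≈ -1.514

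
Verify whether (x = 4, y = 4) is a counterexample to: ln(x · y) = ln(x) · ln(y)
Yes

Substituting x = 4, y = 4:
LHS = ln(4 · 4) = ln(16) ≈ 2.773
RHS = ln(4) · ln(4) = ln(4)² ≈ 1.922

Since LHS ≠ RHS, this pair disproves the claim.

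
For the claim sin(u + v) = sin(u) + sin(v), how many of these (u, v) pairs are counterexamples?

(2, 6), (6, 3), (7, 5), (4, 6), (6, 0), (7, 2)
5

Testing each pair:
(2, 6): LHS = sin(8) ≈ 0.9894, RHS = sin(6) + sin(2) ≈ 0.6299 → counterexample
(6, 3): LHS = sin(9) ≈ 0.4121, RHS = sin(6) + sin(3) ≈ -0.1383 → counterexample
(7, 5): LHS = sin(12) ≈ -0.5366, RHS = sin(5) + sin(7) ≈ -0.3019 → counterexample
(4, 6): LHS = sin(10) ≈ -0.544, RHS = sin(4) + sin(6) ≈ -1.036 → counterexample
(6, 0): LHS = sin(6) ≈ -0.2794, RHS = sin(6) ≈ -0.2794 → satisfies claim
(7, 2): LHS = sin(9) ≈ 0.4121, RHS = sin(7) + sin(2) ≈ 1.566 → counterexample

That makes 5 counterexamples.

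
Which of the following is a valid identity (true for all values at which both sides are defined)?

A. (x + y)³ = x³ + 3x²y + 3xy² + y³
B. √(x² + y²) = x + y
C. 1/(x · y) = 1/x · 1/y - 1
A: holds — e.g. at (1, 3), both sides equal 64.
B: fails at (1, 3) — LHS = √(10) ≈ 3.162, RHS = 4.
C: fails at (3, 7) — LHS = 1/21, RHS = -20/21.

Answer: A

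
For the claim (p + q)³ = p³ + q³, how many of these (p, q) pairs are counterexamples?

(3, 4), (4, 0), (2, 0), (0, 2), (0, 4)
Testing each pair:
(3, 4): LHS = 343, RHS = 91 → counterexample
(4, 0): LHS = 64, RHS = 64 → satisfies claim
(2, 0): LHS = 8, RHS = 8 → satisfies claim
(0, 2): LHS = 8, RHS = 8 → satisfies claim
(0, 4): LHS = 64, RHS = 64 → satisfies claim

That makes 1 counterexample.

Answer: 1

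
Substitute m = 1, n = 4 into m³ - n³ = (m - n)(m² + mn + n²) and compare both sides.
LHS = 1³ - 4³ = -63
RHS = (1 - 4)(1² + 1·4 + 4²) = -63

LHS = RHS: the two sides agree.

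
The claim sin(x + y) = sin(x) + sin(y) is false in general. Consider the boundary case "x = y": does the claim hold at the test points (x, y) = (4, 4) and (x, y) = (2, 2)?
At (4, 4): LHS = sin(8) ≈ 0.9894 ≠ RHS = 2·sin(4) ≈ -1.514
At (2, 2): LHS = sin(4) ≈ -0.7568 ≠ RHS = 2·sin(2) ≈ 1.819

Answer: No, fails at both test points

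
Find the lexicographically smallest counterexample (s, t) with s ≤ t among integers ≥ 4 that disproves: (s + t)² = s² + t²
Substituting (4, 4) into the claim:
LHS = (4 + 4)² = 64
RHS = 4² + 4² = 32

Since LHS ≠ RHS, this pair disproves the claim, and no lexicographically smaller pair (s ≤ t, integers ≥ 4) does.

For instance (4, 11) is also a counterexample (LHS = 225, RHS = 137), but it's lexicographically larger.

Answer: (s, t) = (4, 4)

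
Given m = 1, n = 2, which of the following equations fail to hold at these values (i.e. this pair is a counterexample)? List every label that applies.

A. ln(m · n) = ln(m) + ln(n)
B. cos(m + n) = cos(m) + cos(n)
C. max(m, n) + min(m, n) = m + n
Evaluating each claim at the given values:
A. LHS = ln(2) ≈ 0.6931, RHS = ln(2) ≈ 0.6931 → holds here (LHS = RHS)
B. LHS = cos(3) ≈ -0.99, RHS = cos(2) + cos(1) ≈ 0.1242 → fails here (LHS ≠ RHS)
C. LHS = 3, RHS = 3 → holds here (LHS = RHS)

Answer: B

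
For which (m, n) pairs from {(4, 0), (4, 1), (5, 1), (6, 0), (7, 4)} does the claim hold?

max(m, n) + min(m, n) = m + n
All pairs

Testing each pair:
(4, 0): LHS = 4, RHS = 4 → holds
(4, 1): LHS = 5, RHS = 5 → holds
(5, 1): LHS = 6, RHS = 6 → holds
(6, 0): LHS = 6, RHS = 6 → holds
(7, 4): LHS = 11, RHS = 11 → holds

Every pair satisfies the claim.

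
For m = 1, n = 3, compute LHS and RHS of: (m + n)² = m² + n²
LHS = (1 + 3)² = 16
RHS = 1² + 3² = 10

LHS ≠ RHS, so the equation does not hold here.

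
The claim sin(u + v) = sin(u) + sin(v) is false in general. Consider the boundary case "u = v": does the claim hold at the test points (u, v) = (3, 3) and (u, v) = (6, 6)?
At (3, 3): LHS = sin(6) ≈ -0.2794 ≠ RHS = 2·sin(3) ≈ 0.2822
At (6, 6): LHS = sin(12) ≈ -0.5366 ≠ RHS = 2·sin(6) ≈ -0.5588

Answer: No, fails at both test points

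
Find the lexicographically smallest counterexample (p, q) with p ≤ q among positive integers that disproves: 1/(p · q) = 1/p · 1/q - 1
Substituting (1, 1) into the claim:
LHS = 1/(1 · 1) = 1
RHS = 1/1 · 1/1 - 1 = 0

Since LHS ≠ RHS, this pair disproves the claim, and no lexicographically smaller pair (p ≤ q, positive integers) does.

For instance (3, 7) is also a counterexample (LHS = 1/21, RHS = -20/21), but it's lexicographically larger.

Answer: (p, q) = (1, 1)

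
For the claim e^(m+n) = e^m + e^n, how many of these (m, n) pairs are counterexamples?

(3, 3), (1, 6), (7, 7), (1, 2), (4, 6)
5

Testing each pair:
(3, 3): LHS = e^6 ≈ 403.4, RHS = 2·e^3 ≈ 40.17 → counterexample
(1, 6): LHS = e^7 ≈ 1097, RHS = e + e^6 ≈ 406.1 → counterexample
(7, 7): LHS = e^14 ≈ 1202604.3, RHS = 2·e^7 ≈ 2193 → counterexample
(1, 2): LHS = e^3 ≈ 20.09, RHS = e + e^2 ≈ 10.11 → counterexample
(4, 6): LHS = e^10 ≈ 22026.5, RHS = e^4 + e^6 ≈ 458 → counterexample

That makes 5 counterexamples.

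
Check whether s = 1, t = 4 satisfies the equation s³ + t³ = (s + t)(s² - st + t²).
Substituting s = 1, t = 4:

LHS = 1³ + 4³ = 65
RHS = (1 + 4)(1² - 1·4 + 4²) = 65

LHS = RHS, so the equation holds at this point.

Answer: Holds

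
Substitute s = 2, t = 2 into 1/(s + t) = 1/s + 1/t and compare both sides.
LHS = 1/(2 + 2) = 1/4
RHS = 1/2 + 1/2 = 1

LHS ≠ RHS, so the equation does not hold here.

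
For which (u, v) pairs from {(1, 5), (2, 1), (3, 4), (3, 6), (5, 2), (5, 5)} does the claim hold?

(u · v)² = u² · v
(2, 1)

Testing each pair:
(1, 5): LHS = 25, RHS = 5 → fails
(2, 1): LHS = 4, RHS = 4 → holds
(3, 4): LHS = 144, RHS = 36 → fails
(3, 6): LHS = 324, RHS = 54 → fails
(5, 2): LHS = 100, RHS = 50 → fails
(5, 5): LHS = 625, RHS = 125 → fails

1 of 6 pairs satisfies the claim.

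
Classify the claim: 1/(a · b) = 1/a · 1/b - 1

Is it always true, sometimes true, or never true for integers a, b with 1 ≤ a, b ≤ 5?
Never true

The claim fails for every pair in the range. For instance at (a, b) = (1, 4): LHS = 1/4, RHS = -3/4.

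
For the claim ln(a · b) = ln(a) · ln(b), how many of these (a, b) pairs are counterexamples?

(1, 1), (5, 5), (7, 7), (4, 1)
Testing each pair:
(1, 1): LHS = 0, RHS = 0 → satisfies claim
(5, 5): LHS = ln(25) ≈ 3.219, RHS = ln(5)² ≈ 2.59 → counterexample
(7, 7): LHS = ln(49) ≈ 3.892, RHS = ln(7)² ≈ 3.787 → counterexample
(4, 1): LHS = ln(4) ≈ 1.386, RHS = 0 → counterexample

That makes 3 counterexamples.

Answer: 3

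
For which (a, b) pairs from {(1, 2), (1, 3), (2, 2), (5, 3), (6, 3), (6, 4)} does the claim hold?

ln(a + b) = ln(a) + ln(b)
Testing each pair:
(1, 2): LHS = ln(3) ≈ 1.099, RHS = ln(2) ≈ 0.6931 → fails
(1, 3): LHS = ln(4) ≈ 1.386, RHS = ln(3) ≈ 1.099 → fails
(2, 2): LHS = ln(4) ≈ 1.386, RHS = 2·ln(2) ≈ 1.386 → holds
(5, 3): LHS = ln(8) ≈ 2.079, RHS = ln(3) + ln(5) ≈ 2.708 → fails
(6, 3): LHS = ln(9) ≈ 2.197, RHS = ln(3) + ln(6) ≈ 2.89 → fails
(6, 4): LHS = ln(10) ≈ 2.303, RHS = ln(4) + ln(6) ≈ 3.178 → fails

1 of 6 pairs satisfies the claim.

Answer: (2, 2)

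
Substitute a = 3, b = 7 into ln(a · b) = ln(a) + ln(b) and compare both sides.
LHS = ln(3 · 7) = ln(21) ≈ 3.045
RHS = ln(3) + ln(7) ≈ 3.045

LHS = RHS: the two sides agree.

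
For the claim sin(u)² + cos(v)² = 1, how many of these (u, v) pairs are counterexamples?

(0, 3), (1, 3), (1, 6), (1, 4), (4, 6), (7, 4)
6

Testing each pair:
(0, 3): LHS = cos(3)² ≈ 0.9801, RHS = 1 → counterexample
(1, 3): LHS = sin(1)² + cos(3)² ≈ 1.688, RHS = 1 → counterexample
(1, 6): LHS = sin(1)² + cos(6)² ≈ 1.63, RHS = 1 → counterexample
(1, 4): LHS = cos(4)² + sin(1)² ≈ 1.135, RHS = 1 → counterexample
(4, 6): LHS = sin(4)² + cos(6)² ≈ 1.495, RHS = 1 → counterexample
(7, 4): LHS = cos(4)² + sin(7)² ≈ 0.8589, RHS = 1 → counterexample

That makes 6 counterexamples.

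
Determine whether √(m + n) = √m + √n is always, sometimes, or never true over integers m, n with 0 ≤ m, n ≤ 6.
It holds at (m, n) = (0, 5) (both sides equal √(5) ≈ 2.236), but fails at (m, n) = (6, 4) (LHS = √(10) ≈ 3.162, RHS = 2 + √(6) ≈ 4.449).

Answer: Sometimes true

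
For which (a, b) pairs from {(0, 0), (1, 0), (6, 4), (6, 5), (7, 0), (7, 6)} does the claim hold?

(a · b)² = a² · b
(0, 0), (1, 0), (7, 0)

Testing each pair:
(0, 0): LHS = 0, RHS = 0 → holds
(1, 0): LHS = 0, RHS = 0 → holds
(6, 4): LHS = 576, RHS = 144 → fails
(6, 5): LHS = 900, RHS = 180 → fails
(7, 0): LHS = 0, RHS = 0 → holds
(7, 6): LHS = 1764, RHS = 294 → fails

3 of 6 pairs satisfy the claim.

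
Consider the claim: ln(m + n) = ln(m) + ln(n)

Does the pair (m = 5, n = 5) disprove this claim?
Substituting m = 5, n = 5:
LHS = ln(5 + 5) = ln(10) ≈ 2.303
RHS = ln(5) + ln(5) = 2·ln(5) ≈ 3.219

Since LHS ≠ RHS, this pair disproves the claim.

Answer: Yes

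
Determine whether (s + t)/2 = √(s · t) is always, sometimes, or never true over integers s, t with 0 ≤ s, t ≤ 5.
It holds at (s, t) = (0, 0) (both sides equal 0), but fails at (s, t) = (5, 3) (LHS = 4, RHS = √(15) ≈ 3.873).

Answer: Sometimes true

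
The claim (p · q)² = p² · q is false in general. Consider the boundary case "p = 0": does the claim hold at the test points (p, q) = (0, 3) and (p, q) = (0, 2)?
At (0, 3): LHS = 0, RHS = 0 → equal
At (0, 2): LHS = 0, RHS = 0 → equal

So the claim does hold at both of these boundary points, even though it is not an identity.

Answer: Yes, holds at both test points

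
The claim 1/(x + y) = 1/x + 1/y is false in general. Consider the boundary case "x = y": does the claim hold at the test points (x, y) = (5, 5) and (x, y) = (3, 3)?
No, fails at both test points

At (5, 5): LHS = 1/10 ≠ RHS = 2/5
At (3, 3): LHS = 1/6 ≠ RHS = 2/3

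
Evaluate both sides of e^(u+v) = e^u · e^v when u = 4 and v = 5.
LHS = e^(4+5) = e^9 ≈ 8103
RHS = e^4 · e^5 = e^9 ≈ 8103

LHS = RHS: the two sides agree.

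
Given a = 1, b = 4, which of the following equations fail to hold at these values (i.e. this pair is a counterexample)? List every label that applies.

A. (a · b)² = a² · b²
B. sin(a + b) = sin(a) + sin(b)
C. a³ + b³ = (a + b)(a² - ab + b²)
B

Evaluating each claim at the given values:
A. LHS = 16, RHS = 16 → holds here (LHS = RHS)
B. LHS = sin(5) ≈ -0.9589, RHS = sin(4) + sin(1) ≈ 0.08467 → fails here (LHS ≠ RHS)
C. LHS = 65, RHS = 65 → holds here (LHS = RHS)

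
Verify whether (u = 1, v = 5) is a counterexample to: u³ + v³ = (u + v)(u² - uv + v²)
No

Substituting u = 1, v = 5:
LHS = 1³ + 5³ = 126
RHS = (1 + 5)(1² - 1·5 + 5²) = 126

The sides agree, so this pair does not disprove the claim.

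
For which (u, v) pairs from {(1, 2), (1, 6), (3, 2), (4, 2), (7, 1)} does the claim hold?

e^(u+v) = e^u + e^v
Testing each pair:
(1, 2): LHS = e^3 ≈ 20.09, RHS = e + e^2 ≈ 10.11 → fails
(1, 6): LHS = e^7 ≈ 1097, RHS = e + e^6 ≈ 406.1 → fails
(3, 2): LHS = e^5 ≈ 148.4, RHS = e^2 + e^3 ≈ 27.47 → fails
(4, 2): LHS = e^6 ≈ 403.4, RHS = e^2 + e^4 ≈ 61.99 → fails
(7, 1): LHS = e^8 ≈ 2981, RHS = e + e^7 ≈ 1099 → fails

No pair satisfies the claim.

Answer: None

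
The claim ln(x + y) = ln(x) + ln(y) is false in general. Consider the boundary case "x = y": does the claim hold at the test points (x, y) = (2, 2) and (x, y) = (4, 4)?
At (2, 2): LHS = ln(4) ≈ 1.386, RHS = 2·ln(2) ≈ 1.386 → equal
At (4, 4): LHS = ln(8) ≈ 2.079 ≠ RHS = 2·ln(4) ≈ 2.773

Answer: Only at (2, 2)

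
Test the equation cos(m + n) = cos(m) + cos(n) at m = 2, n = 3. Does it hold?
Fails

Substituting m = 2, n = 3:

LHS = cos(2 + 3) = cos(5) ≈ 0.2837
RHS = cos(2) + cos(3) ≈ -1.406

LHS ≠ RHS, so the equation does not hold at this point.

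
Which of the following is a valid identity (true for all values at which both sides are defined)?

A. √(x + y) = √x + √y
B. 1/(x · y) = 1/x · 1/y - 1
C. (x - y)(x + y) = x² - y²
A: fails at (1, 3) — LHS = 2, RHS = 1 + √(3) ≈ 2.732.
B: fails at (4, 4) — LHS = 1/16, RHS = -15/16.
C: holds — e.g. at (1, 3), both sides equal -8.

Answer: C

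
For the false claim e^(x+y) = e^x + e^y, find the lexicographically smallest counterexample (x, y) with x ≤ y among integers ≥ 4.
Substituting (4, 4) into the claim:
LHS = e^(4+4) = e^8 ≈ 2981
RHS = e^4 + e^4 = 2·e^4 ≈ 109.2

Since LHS ≠ RHS, this pair disproves the claim, and no lexicographically smaller pair (x ≤ y, integers ≥ 4) does.

For instance (10, 10) is also a counterexample (LHS = e^20 ≈ 485165195.4, RHS = 2·e^10 ≈ 44052.9), but it's lexicographically larger.

Answer: (x, y) = (4, 4)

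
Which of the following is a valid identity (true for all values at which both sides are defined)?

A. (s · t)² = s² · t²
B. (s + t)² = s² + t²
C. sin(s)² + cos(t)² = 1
A

A: holds — e.g. at (2, 3), both sides equal 36.
B: fails at (6, 7) — LHS = 169, RHS = 85.
C: fails at (4, 6) — LHS = sin(4)² + cos(6)² ≈ 1.495, RHS = 1.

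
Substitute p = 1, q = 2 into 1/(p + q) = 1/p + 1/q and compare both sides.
LHS = 1/(1 + 2) = 1/3
RHS = 1/1 + 1/2 = 3/2

LHS ≠ RHS, so the equation does not hold here.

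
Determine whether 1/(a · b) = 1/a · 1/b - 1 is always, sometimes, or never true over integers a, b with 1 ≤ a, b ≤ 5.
The claim fails for every pair in the range. For instance at (a, b) = (1, 2): LHS = 1/2, RHS = -1/2.

Answer: Never true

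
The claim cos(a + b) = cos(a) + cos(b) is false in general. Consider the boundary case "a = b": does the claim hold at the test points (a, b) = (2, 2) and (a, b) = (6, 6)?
No, fails at both test points

At (2, 2): LHS = cos(4) ≈ -0.6536 ≠ RHS = 2·cos(2) ≈ -0.8323
At (6, 6): LHS = cos(12) ≈ 0.8439 ≠ RHS = 2·cos(6) ≈ 1.92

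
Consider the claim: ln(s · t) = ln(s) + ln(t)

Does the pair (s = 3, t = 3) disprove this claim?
Substituting s = 3, t = 3:
LHS = ln(3 · 3) = ln(9) ≈ 2.197
RHS = ln(3) + ln(3) = 2·ln(3) ≈ 2.197

The sides agree, so this pair does not disprove the claim.

Answer: No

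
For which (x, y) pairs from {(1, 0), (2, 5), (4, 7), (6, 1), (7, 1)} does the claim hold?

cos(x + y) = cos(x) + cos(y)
None

Testing each pair:
(1, 0): LHS = cos(1) ≈ 0.5403, RHS = cos(1) + 1 ≈ 1.54 → fails
(2, 5): LHS = cos(7) ≈ 0.7539, RHS = cos(2) + cos(5) ≈ -0.1325 → fails
(4, 7): LHS = cos(11) ≈ 0.004426, RHS = cos(4) + cos(7) ≈ 0.1003 → fails
(6, 1): LHS = cos(7) ≈ 0.7539, RHS = cos(1) + cos(6) ≈ 1.5 → fails
(7, 1): LHS = cos(8) ≈ -0.1455, RHS = cos(1) + cos(7) ≈ 1.294 → fails

No pair satisfies the claim.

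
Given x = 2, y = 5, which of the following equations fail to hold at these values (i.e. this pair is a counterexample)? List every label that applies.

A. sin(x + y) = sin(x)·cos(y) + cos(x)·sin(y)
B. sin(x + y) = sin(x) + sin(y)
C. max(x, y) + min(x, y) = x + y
Evaluating each claim at the given values:
A. LHS = sin(7) ≈ 0.657, RHS = sin(2)·cos(5) + sin(5)·cos(2) ≈ 0.657 → holds here (LHS = RHS)
B. LHS = sin(7) ≈ 0.657, RHS = sin(5) + sin(2) ≈ -0.04963 → fails here (LHS ≠ RHS)
C. LHS = 7, RHS = 7 → holds here (LHS = RHS)

Answer: B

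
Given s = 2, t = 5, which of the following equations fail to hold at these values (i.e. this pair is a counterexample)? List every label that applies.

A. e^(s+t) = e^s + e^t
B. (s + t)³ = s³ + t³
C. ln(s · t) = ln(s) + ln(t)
Evaluating each claim at the given values:
A. LHS = e^7 ≈ 1097, RHS = e^2 + e^5 ≈ 155.8 → fails here (LHS ≠ RHS)
B. LHS = 343, RHS = 133 → fails here (LHS ≠ RHS)
C. LHS = ln(10) ≈ 2.303, RHS = ln(2) + ln(5) ≈ 2.303 → holds here (LHS = RHS)

Answer: A, B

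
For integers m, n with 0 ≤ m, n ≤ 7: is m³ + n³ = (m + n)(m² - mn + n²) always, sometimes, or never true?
Always true

The identity holds for every pair in the range. For instance at (m, n) = (3, 4): both sides equal 91.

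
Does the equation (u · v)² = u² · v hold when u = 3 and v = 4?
Substituting u = 3, v = 4:

LHS = (3 · 4)² = 144
RHS = 3² · 4 = 36

LHS ≠ RHS, so the equation does not hold at this point.

Answer: Fails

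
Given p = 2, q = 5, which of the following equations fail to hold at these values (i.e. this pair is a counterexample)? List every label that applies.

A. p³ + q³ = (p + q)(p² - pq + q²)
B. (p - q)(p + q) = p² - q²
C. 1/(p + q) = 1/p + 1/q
Evaluating each claim at the given values:
A. LHS = 133, RHS = 133 → holds here (LHS = RHS)
B. LHS = -21, RHS = -21 → holds here (LHS = RHS)
C. LHS = 1/7, RHS = 7/10 → fails here (LHS ≠ RHS)

Answer: C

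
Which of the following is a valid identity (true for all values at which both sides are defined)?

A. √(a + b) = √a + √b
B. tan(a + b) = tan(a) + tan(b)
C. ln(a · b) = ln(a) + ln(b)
C

A: fails at (1, 1) — LHS = √(2) ≈ 1.414, RHS = 2.
B: fails at (4, 6) — LHS = tan(10) ≈ 0.6484, RHS = tan(6) + tan(4) ≈ 0.8668.
C: holds — e.g. at (1, 4), both sides equal ln(4) ≈ 1.386.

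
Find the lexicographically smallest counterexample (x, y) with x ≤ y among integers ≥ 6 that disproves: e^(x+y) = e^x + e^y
(x, y) = (6, 6)

Substituting (6, 6) into the claim:
LHS = e^(6+6) = e^12 ≈ 162754.8
RHS = e^6 + e^6 = 2·e^6 ≈ 806.9

Since LHS ≠ RHS, this pair disproves the claim, and no lexicographically smaller pair (x ≤ y, integers ≥ 6) does.

For instance (6, 9) is also a counterexample (LHS = e^15 ≈ 3269017.4, RHS = e^6 + e^9 ≈ 8507), but it's lexicographically larger.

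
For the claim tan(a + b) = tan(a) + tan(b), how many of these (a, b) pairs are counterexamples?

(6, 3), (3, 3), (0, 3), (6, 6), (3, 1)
4

Testing each pair:
(6, 3): LHS = tan(9) ≈ -0.4523, RHS = tan(6) + tan(3) ≈ -0.4336 → counterexample
(3, 3): LHS = tan(6) ≈ -0.291, RHS = 2·tan(3) ≈ -0.2851 → counterexample
(0, 3): LHS = tan(3) ≈ -0.1425, RHS = tan(3) ≈ -0.1425 → satisfies claim
(6, 6): LHS = tan(12) ≈ -0.6359, RHS = 2·tan(6) ≈ -0.582 → counterexample
(3, 1): LHS = tan(4) ≈ 1.158, RHS = tan(3) + tan(1) ≈ 1.415 → counterexample

That makes 4 counterexamples.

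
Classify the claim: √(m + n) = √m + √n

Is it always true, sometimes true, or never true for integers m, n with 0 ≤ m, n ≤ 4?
Sometimes true

It holds at (m, n) = (3, 0) (both sides equal √(3) ≈ 1.732), but fails at (m, n) = (4, 1) (LHS = √(5) ≈ 2.236, RHS = 3).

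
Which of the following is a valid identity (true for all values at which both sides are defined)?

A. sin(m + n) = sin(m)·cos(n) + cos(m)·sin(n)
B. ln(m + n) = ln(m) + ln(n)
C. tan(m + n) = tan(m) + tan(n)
A: holds — e.g. at (2, 5), both sides equal sin(7) ≈ 0.657.
B: fails at (3, 3) — LHS = ln(6) ≈ 1.792, RHS = 2·ln(3) ≈ 2.197.
C: fails at (3, 4) — LHS = tan(7) ≈ 0.8714, RHS = tan(3) + tan(4) ≈ 1.015.

Answer: A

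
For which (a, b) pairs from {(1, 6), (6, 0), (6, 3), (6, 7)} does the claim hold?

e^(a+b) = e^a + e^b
Testing each pair:
(1, 6): LHS = e^7 ≈ 1097, RHS = e + e^6 ≈ 406.1 → fails
(6, 0): LHS = e^6 ≈ 403.4, RHS = 1 + e^6 ≈ 404.4 → fails
(6, 3): LHS = e^9 ≈ 8103, RHS = e^3 + e^6 ≈ 423.5 → fails
(6, 7): LHS = e^13 ≈ 442413.4, RHS = e^6 + e^7 ≈ 1500 → fails

No pair satisfies the claim.

Answer: None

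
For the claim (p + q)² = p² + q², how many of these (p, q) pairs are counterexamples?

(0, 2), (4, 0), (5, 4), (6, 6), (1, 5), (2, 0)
3

Testing each pair:
(0, 2): LHS = 4, RHS = 4 → satisfies claim
(4, 0): LHS = 16, RHS = 16 → satisfies claim
(5, 4): LHS = 81, RHS = 41 → counterexample
(6, 6): LHS = 144, RHS = 72 → counterexample
(1, 5): LHS = 36, RHS = 26 → counterexample
(2, 0): LHS = 4, RHS = 4 → satisfies claim

That makes 3 counterexamples.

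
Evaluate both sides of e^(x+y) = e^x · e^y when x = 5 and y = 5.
LHS = e^(5+5) = e^10 ≈ 22026.5
RHS = e^5 · e^5 = e^10 ≈ 22026.5

LHS = RHS: the two sides agree.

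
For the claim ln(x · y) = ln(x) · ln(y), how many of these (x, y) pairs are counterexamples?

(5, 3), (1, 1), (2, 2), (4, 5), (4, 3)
Testing each pair:
(5, 3): LHS = ln(15) ≈ 2.708, RHS = ln(3)·ln(5) ≈ 1.768 → counterexample
(1, 1): LHS = 0, RHS = 0 → satisfies claim
(2, 2): LHS = ln(4) ≈ 1.386, RHS = ln(2)² ≈ 0.4805 → counterexample
(4, 5): LHS = ln(20) ≈ 2.996, RHS = ln(4)·ln(5) ≈ 2.231 → counterexample
(4, 3): LHS = ln(12) ≈ 2.485, RHS = ln(3)·ln(4) ≈ 1.523 → counterexample

That makes 4 counterexamples.

Answer: 4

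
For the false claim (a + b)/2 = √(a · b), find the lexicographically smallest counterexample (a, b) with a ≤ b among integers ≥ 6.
Substituting (6, 7) into the claim:
LHS = (6 + 7)/2 = 13/2
RHS = √(6 · 7) = √(42) ≈ 6.481

Since LHS ≠ RHS, this pair disproves the claim, and no lexicographically smaller pair (a ≤ b, integers ≥ 6) does.

For instance (6, 11) is also a counterexample (LHS = 17/2, RHS = √(66) ≈ 8.124), but it's lexicographically larger.

Answer: (a, b) = (6, 7)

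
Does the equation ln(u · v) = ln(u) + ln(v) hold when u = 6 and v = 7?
Substituting u = 6, v = 7:

LHS = ln(6 · 7) = ln(42) ≈ 3.738
RHS = ln(6) + ln(7) ≈ 3.738

LHS = RHS, so the equation holds at this point.

Answer: Holds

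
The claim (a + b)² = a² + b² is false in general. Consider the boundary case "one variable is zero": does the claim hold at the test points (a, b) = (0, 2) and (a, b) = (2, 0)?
Yes, holds at both test points

At (0, 2): LHS = 4, RHS = 4 → equal
At (2, 0): LHS = 4, RHS = 4 → equal

So the claim does hold at both of these boundary points, even though it is not an identity.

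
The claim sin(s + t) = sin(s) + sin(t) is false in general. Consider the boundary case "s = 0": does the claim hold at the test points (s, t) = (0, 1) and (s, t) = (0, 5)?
At (0, 1): LHS = sin(1) ≈ 0.8415, RHS = sin(1) ≈ 0.8415 → equal
At (0, 5): LHS = sin(5) ≈ -0.9589, RHS = sin(5) ≈ -0.9589 → equal

So the claim does hold at both of these boundary points, even though it is not an identity.

Answer: Yes, holds at both test points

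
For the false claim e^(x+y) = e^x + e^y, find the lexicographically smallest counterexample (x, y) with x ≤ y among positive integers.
(x, y) = (1, 1)

Substituting (1, 1) into the claim:
LHS = e^(1+1) = e^2 ≈ 7.389
RHS = e^1 + e^1 = 2·e ≈ 5.437

Since LHS ≠ RHS, this pair disproves the claim, and no lexicographically smaller pair (x ≤ y, positive integers) does.

For instance (5, 5) is also a counterexample (LHS = e^10 ≈ 22026.5, RHS = 2·e^5 ≈ 296.8), but it's lexicographically larger.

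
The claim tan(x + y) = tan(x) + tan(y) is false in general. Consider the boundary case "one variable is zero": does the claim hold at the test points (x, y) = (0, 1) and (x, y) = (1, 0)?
Yes, holds at both test points

At (0, 1): LHS = tan(1) ≈ 1.557, RHS = tan(1) ≈ 1.557 → equal
At (1, 0): LHS = tan(1) ≈ 1.557, RHS = tan(1) ≈ 1.557 → equal

So the claim does hold at both of these boundary points, even though it is not an identity.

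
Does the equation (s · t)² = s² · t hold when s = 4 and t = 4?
Fails

Substituting s = 4, t = 4:

LHS = (4 · 4)² = 256
RHS = 4² · 4 = 64

LHS ≠ RHS, so the equation does not hold at this point.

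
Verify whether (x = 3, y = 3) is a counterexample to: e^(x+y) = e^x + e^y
Substituting x = 3, y = 3:
LHS = e^(3+3) = e^6 ≈ 403.4
RHS = e^3 + e^3 = 2·e^3 ≈ 40.17

Since LHS ≠ RHS, this pair disproves the claim.

Answer: Yes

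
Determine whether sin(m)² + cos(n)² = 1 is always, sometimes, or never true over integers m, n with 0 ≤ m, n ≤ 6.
It holds at (m, n) = (3, 3) (both sides equal 1), but fails at (m, n) = (1, 6) (LHS = sin(1)² + cos(6)² ≈ 1.63, RHS = 1).

Answer: Sometimes true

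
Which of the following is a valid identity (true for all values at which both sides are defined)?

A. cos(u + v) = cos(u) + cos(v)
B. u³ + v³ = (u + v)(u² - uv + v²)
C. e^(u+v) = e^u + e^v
A: fails at (0, 1) — LHS = cos(1) ≈ 0.5403, RHS = cos(1) + 1 ≈ 1.54.
B: holds — e.g. at (1, 4), both sides equal 65.
C: fails at (2, 5) — LHS = e^7 ≈ 1097, RHS = e^2 + e^5 ≈ 155.8.

Answer: B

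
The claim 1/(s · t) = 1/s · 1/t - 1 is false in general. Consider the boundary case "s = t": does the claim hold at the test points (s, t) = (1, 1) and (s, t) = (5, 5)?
No, fails at both test points

At (1, 1): LHS = 1 ≠ RHS = 0
At (5, 5): LHS = 1/25 ≠ RHS = -24/25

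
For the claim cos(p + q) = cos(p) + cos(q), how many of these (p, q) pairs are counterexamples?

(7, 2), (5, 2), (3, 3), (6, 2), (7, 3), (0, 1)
Testing each pair:
(7, 2): LHS = cos(9) ≈ -0.9111, RHS = cos(2) + cos(7) ≈ 0.3378 → counterexample
(5, 2): LHS = cos(7) ≈ 0.7539, RHS = cos(2) + cos(5) ≈ -0.1325 → counterexample
(3, 3): LHS = cos(6) ≈ 0.9602, RHS = 2·cos(3) ≈ -1.98 → counterexample
(6, 2): LHS = cos(8) ≈ -0.1455, RHS = cos(2) + cos(6) ≈ 0.544 → counterexample
(7, 3): LHS = cos(10) ≈ -0.8391, RHS = cos(3) + cos(7) ≈ -0.2361 → counterexample
(0, 1): LHS = cos(1) ≈ 0.5403, RHS = cos(1) + 1 ≈ 1.54 → counterexample

That makes 6 counterexamples.

Answer: 6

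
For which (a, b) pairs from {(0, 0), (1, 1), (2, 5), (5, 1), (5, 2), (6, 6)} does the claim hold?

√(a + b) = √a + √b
(0, 0)

Testing each pair:
(0, 0): LHS = 0, RHS = 0 → holds
(1, 1): LHS = √(2) ≈ 1.414, RHS = 2 → fails
(2, 5): LHS = √(7) ≈ 2.646, RHS = √(2) + √(5) ≈ 3.65 → fails
(5, 1): LHS = √(6) ≈ 2.449, RHS = 1 + √(5) ≈ 3.236 → fails
(5, 2): LHS = √(7) ≈ 2.646, RHS = √(2) + √(5) ≈ 3.65 → fails
(6, 6): LHS = 2·√(3) ≈ 3.464, RHS = 2·√(6) ≈ 4.899 → fails

1 of 6 pairs satisfies the claim.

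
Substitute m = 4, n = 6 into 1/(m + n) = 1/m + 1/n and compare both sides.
LHS = 1/(4 + 6) = 1/10
RHS = 1/4 + 1/6 = 5/12

LHS ≠ RHS, so the equation does not hold here.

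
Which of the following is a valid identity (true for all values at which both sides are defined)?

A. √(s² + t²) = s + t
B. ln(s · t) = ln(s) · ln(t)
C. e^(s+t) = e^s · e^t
C

A: fails at (5, 8) — LHS = √(89) ≈ 9.434, RHS = 13.
B: fails at (2, 7) — LHS = ln(14) ≈ 2.639, RHS = ln(2)·ln(7) ≈ 1.349.
C: holds — e.g. at (5, 5), both sides equal e^10 ≈ 22026.5.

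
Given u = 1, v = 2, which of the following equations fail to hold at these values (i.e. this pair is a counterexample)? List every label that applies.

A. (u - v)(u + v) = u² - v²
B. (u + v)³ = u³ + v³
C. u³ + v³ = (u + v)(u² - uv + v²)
B

Evaluating each claim at the given values:
A. LHS = -3, RHS = -3 → holds here (LHS = RHS)
B. LHS = 27, RHS = 9 → fails here (LHS ≠ RHS)
C. LHS = 9, RHS = 9 → holds here (LHS = RHS)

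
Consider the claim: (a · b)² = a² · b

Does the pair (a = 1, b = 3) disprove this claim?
Substituting a = 1, b = 3:
LHS = (1 · 3)² = 9
RHS = 1² · 3 = 3

Since LHS ≠ RHS, this pair disproves the claim.

Answer: Yes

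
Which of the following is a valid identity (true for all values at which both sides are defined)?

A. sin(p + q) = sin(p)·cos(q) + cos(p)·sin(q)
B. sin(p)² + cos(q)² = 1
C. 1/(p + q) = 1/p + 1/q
A: holds — e.g. at (1, 2), both sides equal sin(3) ≈ 0.1411.
B: fails at (4, 5) — LHS = cos(5)² + sin(4)² ≈ 0.6532, RHS = 1.
C: fails at (1, 5) — LHS = 1/6, RHS = 6/5.

Answer: A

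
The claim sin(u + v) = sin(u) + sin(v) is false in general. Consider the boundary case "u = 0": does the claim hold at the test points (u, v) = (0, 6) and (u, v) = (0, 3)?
Yes, holds at both test points

At (0, 6): LHS = sin(6) ≈ -0.2794, RHS = sin(6) ≈ -0.2794 → equal
At (0, 3): LHS = sin(3) ≈ 0.1411, RHS = sin(3) ≈ 0.1411 → equal

So the claim does hold at both of these boundary points, even though it is not an identity.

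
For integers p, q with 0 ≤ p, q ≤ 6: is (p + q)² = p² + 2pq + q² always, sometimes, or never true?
Always true

The identity holds for every pair in the range. For instance at (p, q) = (3, 1): both sides equal 16.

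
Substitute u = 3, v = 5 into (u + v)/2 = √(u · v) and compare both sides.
LHS = (3 + 5)/2 = 4
RHS = √(3 · 5) = √(15) ≈ 3.873

LHS ≠ RHS (they differ by about 0.127), so the equation does not hold here.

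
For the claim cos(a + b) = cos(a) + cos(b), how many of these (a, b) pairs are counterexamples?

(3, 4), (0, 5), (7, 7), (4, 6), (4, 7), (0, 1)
6

Testing each pair:
(3, 4): LHS = cos(7) ≈ 0.7539, RHS = cos(3) + cos(4) ≈ -1.644 → counterexample
(0, 5): LHS = cos(5) ≈ 0.2837, RHS = cos(5) + 1 ≈ 1.284 → counterexample
(7, 7): LHS = cos(14) ≈ 0.1367, RHS = 2·cos(7) ≈ 1.508 → counterexample
(4, 6): LHS = cos(10) ≈ -0.8391, RHS = cos(4) + cos(6) ≈ 0.3065 → counterexample
(4, 7): LHS = cos(11) ≈ 0.004426, RHS = cos(4) + cos(7) ≈ 0.1003 → counterexample
(0, 1): LHS = cos(1) ≈ 0.5403, RHS = cos(1) + 1 ≈ 1.54 → counterexample

That makes 6 counterexamples.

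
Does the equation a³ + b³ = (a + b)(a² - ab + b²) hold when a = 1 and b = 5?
Substituting a = 1, b = 5:

LHS = 1³ + 5³ = 126
RHS = (1 + 5)(1² - 1·5 + 5²) = 126

LHS = RHS, so the equation holds at this point.

Answer: Holds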